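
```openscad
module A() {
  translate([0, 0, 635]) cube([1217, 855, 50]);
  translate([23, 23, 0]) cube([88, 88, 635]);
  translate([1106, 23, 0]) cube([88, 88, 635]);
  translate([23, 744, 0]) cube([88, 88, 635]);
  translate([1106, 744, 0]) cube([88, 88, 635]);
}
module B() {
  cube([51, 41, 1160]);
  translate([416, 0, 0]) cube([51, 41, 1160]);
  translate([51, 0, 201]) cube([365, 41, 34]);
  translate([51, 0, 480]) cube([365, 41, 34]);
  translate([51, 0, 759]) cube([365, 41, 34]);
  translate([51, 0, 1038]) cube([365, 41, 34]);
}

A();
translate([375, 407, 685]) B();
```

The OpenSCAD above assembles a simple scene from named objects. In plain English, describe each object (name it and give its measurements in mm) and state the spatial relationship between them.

A is a table with a 1217×855 mm rectangular top, 50 mm thick, top surface at z = 685 mm, supported by four 88×88 mm square legs, each inset 23 mm from the nearest pair of top edges, running from the floor.

B is a straight ladder. Two 51×41 mm vertical rails, 1160 mm tall, stand 467 mm apart (outside-to-outside) with their front faces coplanar on the −y side. 4 rungs, each 41 mm deep and 34 mm tall, span between the inner faces of the rails, front faces flush with the rails. The lowest rung's underside is at z = 201 mm and rungs are spaced 279 mm apart (underside to underside).

The ladder is on top of the table, centred.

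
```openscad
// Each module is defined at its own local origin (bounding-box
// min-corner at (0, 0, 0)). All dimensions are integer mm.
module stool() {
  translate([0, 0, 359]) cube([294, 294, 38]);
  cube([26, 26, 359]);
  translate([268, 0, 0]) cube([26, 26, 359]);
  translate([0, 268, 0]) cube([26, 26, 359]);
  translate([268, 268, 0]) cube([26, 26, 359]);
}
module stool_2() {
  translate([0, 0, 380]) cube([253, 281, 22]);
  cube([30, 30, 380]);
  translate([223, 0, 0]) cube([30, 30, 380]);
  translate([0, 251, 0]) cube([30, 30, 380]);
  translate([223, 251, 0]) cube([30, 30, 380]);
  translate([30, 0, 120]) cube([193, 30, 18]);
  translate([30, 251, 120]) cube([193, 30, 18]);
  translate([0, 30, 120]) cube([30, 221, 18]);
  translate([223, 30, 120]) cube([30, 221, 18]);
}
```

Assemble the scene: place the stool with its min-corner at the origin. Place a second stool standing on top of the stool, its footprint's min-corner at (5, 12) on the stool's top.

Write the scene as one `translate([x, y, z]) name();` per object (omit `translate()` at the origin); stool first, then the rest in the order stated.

stool();
translate([5, 12, 397]) stool_2();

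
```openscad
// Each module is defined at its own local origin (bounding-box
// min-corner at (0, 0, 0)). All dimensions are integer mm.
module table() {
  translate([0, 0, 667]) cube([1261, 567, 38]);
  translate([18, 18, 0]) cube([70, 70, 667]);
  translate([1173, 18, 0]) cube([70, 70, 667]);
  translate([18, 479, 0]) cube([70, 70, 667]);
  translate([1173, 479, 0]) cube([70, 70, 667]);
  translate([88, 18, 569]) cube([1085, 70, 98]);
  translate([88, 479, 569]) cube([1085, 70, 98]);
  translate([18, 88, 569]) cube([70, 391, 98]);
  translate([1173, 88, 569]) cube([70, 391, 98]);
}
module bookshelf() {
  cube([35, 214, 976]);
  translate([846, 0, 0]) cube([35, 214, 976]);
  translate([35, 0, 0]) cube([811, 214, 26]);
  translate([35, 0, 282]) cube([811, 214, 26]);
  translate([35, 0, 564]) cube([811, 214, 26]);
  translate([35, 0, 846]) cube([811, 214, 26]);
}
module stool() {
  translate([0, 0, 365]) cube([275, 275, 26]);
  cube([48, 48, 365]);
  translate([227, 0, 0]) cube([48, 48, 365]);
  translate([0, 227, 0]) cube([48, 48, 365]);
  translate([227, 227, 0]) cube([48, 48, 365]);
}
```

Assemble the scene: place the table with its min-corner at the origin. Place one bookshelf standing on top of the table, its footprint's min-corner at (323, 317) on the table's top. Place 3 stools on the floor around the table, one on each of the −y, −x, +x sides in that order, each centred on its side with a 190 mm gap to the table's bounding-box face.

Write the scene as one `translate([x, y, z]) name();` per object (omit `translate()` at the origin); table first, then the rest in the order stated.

table();
translate([323, 317, 705]) bookshelf();
translate([493, -465, 0]) stool();
translate([-465, 146, 0]) stool();
translate([1451, 146, 0]) stool();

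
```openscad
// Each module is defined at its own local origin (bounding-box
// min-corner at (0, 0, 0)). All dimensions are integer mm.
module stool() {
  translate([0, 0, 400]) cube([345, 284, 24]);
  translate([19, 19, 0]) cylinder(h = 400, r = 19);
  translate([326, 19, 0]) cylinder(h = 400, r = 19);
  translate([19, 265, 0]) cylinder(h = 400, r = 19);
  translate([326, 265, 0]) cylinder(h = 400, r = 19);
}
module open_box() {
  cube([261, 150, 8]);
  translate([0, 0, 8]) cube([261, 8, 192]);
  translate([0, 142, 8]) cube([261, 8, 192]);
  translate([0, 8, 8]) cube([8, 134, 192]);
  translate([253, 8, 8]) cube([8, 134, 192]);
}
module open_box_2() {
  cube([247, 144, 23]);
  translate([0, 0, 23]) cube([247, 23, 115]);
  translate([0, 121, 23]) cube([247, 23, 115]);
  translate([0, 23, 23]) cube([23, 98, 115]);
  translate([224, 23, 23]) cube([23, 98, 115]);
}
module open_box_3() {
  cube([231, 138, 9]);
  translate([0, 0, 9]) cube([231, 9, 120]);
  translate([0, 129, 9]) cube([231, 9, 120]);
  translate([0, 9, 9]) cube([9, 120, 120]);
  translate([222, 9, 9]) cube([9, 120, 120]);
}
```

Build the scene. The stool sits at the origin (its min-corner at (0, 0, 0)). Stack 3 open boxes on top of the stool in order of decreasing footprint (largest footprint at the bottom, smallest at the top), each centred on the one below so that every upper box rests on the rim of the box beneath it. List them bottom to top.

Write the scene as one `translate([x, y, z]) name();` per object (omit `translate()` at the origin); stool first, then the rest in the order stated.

stool();
translate([42, 67, 424]) open_box();
translate([49, 70, 624]) open_box_2();
translate([57, 73, 762]) open_box_3();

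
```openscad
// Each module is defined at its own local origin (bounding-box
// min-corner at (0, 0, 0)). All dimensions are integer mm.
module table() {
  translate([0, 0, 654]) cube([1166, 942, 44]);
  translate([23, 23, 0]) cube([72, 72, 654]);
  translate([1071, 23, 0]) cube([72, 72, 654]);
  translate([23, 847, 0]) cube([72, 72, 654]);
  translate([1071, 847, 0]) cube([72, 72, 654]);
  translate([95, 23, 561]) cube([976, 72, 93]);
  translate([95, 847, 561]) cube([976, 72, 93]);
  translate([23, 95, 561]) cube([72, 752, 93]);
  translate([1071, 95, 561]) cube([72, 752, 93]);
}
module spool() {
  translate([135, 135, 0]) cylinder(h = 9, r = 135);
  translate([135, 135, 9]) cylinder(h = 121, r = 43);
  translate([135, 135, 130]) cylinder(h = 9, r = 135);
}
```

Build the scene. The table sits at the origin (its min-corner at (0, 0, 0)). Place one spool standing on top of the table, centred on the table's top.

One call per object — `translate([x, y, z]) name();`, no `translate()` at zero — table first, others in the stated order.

table();
translate([448, 336, 698]) spool();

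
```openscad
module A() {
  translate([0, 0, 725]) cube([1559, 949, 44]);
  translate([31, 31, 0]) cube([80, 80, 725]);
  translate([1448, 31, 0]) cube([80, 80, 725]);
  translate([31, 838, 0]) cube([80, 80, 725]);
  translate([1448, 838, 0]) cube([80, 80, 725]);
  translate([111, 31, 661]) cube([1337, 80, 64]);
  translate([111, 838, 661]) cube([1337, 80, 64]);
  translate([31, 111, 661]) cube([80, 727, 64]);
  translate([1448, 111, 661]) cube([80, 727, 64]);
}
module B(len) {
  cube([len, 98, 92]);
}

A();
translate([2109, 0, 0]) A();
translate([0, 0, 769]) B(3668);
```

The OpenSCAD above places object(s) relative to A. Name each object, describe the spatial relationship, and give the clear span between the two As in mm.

Second table starts at x = 2109; first ends at x = 1559; clear span = 2109 − 1559 = 550 mm.

A is a table. B is a beam. A beam spans the tops of two tables. The clear span between the two tables is 550 mm.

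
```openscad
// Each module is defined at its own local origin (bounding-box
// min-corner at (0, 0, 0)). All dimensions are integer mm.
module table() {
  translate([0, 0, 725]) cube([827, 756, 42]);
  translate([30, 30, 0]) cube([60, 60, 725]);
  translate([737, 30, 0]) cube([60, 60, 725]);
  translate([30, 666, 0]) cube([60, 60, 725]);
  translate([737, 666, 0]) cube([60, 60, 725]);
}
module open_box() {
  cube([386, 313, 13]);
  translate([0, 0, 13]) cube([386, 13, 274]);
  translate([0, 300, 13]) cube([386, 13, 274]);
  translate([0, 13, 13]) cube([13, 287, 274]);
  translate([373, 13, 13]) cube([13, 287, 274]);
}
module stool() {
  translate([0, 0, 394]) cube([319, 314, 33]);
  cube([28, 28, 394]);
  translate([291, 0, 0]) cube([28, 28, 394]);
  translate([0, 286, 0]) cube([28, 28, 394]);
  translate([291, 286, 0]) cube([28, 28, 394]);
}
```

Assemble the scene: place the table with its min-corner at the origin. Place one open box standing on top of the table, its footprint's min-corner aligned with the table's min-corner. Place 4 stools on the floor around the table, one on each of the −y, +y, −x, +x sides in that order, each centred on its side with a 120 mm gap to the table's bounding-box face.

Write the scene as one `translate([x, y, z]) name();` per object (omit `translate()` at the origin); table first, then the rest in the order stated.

table();
translate([0, 0, 767]) open_box();
translate([254, -434, 0]) stool();
translate([254, 876, 0]) stool();
translate([-439, 221, 0]) stool();
translate([947, 221, 0]) stool();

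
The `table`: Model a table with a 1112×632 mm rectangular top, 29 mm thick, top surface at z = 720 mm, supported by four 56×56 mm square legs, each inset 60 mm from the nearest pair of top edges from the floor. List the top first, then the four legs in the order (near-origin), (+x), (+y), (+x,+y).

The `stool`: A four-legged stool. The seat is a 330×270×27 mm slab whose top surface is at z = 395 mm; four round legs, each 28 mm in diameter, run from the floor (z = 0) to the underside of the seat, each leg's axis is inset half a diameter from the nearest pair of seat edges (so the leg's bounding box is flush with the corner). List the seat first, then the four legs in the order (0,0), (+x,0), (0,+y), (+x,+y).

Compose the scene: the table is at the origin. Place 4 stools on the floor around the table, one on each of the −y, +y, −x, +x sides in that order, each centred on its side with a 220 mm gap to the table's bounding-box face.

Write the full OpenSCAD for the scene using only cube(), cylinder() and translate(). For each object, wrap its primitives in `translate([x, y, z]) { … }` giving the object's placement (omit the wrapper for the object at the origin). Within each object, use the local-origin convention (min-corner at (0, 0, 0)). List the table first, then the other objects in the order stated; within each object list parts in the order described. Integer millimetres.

translate([0, 0, 691]) cube([1112, 632, 29]);
translate([60, 60, 0]) cube([56, 56, 691]);
translate([996, 60, 0]) cube([56, 56, 691]);
translate([60, 516, 0]) cube([56, 56, 691]);
translate([996, 516, 0]) cube([56, 56, 691]);
translate([391, -490, 0]) {
  translate([0, 0, 368]) cube([330, 270, 27]);
  translate([14, 14, 0]) cylinder(h = 368, r = 14);
  translate([316, 14, 0]) cylinder(h = 368, r = 14);
  translate([14, 256, 0]) cylinder(h = 368, r = 14);
  translate([316, 256, 0]) cylinder(h = 368, r = 14);
}
translate([391, 852, 0]) {
  translate([0, 0, 368]) cube([330, 270, 27]);
  translate([14, 14, 0]) cylinder(h = 368, r = 14);
  translate([316, 14, 0]) cylinder(h = 368, r = 14);
  translate([14, 256, 0]) cylinder(h = 368, r = 14);
  translate([316, 256, 0]) cylinder(h = 368, r = 14);
}
translate([-550, 181, 0]) {
  translate([0, 0, 368]) cube([330, 270, 27]);
  translate([14, 14, 0]) cylinder(h = 368, r = 14);
  translate([316, 14, 0]) cylinder(h = 368, r = 14);
  translate([14, 256, 0]) cylinder(h = 368, r = 14);
  translate([316, 256, 0]) cylinder(h = 368, r = 14);
}
translate([1332, 181, 0]) {
  translate([0, 0, 368]) cube([330, 270, 27]);
  translate([14, 14, 0]) cylinder(h = 368, r = 14);
  translate([316, 14, 0]) cylinder(h = 368, r = 14);
  translate([14, 256, 0]) cylinder(h = 368, r = 14);
  translate([316, 256, 0]) cylinder(h = 368, r = 14);
}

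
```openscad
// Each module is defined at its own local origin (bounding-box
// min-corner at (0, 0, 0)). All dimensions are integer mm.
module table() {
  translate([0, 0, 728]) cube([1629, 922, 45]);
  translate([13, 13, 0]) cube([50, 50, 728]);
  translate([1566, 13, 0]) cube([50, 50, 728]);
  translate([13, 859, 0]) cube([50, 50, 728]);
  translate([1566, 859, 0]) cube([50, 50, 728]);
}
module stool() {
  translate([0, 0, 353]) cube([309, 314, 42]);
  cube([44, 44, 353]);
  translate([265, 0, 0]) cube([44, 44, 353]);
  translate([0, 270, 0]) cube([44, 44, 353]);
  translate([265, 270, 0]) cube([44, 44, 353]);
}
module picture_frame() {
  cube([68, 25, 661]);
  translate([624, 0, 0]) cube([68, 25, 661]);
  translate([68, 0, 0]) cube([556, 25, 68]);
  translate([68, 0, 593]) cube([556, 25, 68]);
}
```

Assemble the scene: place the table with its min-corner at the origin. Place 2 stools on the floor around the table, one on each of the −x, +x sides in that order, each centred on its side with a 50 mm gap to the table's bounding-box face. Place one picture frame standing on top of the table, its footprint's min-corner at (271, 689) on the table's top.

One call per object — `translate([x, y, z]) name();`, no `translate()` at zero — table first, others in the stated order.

table();
translate([-359, 304, 0]) stool();
translate([1679, 304, 0]) stool();
translate([271, 689, 773]) picture_frame();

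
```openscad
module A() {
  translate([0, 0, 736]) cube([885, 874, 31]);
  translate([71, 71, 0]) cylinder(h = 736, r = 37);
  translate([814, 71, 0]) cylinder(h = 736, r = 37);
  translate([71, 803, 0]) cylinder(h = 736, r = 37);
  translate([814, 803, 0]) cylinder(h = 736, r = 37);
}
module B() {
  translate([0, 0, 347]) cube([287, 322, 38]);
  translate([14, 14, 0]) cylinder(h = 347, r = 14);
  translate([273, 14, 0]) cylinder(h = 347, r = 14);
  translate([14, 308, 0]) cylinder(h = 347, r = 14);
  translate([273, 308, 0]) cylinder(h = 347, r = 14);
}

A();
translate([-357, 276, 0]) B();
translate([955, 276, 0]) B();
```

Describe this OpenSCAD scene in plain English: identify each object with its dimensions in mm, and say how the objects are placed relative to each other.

A is a table with a 885×874 mm rectangular top, 31 mm thick, top surface at z = 767 mm, supported by four round legs of 74 mm diameter, each leg's bounding box inset 34 mm from the nearest pair of top edges, running from the floor.

B is a four-legged stool. The seat is a 287×322×38 mm slab whose top surface is at z = 385 mm; four round legs, each 28 mm in diameter, run from the floor (z = 0) to the underside of the seat, each leg's axis is inset half a diameter from the nearest pair of seat edges (so the leg's bounding box is flush with the corner).

Two stools sit around the table at the −x, +x sides.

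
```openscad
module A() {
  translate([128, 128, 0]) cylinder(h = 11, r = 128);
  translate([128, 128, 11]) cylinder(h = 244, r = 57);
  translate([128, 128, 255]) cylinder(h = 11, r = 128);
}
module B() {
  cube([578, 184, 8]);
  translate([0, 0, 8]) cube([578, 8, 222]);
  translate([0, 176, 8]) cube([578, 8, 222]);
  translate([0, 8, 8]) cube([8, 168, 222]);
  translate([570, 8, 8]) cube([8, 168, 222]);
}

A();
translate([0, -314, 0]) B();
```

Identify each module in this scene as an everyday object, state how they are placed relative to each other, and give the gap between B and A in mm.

A is a spool. B is an open box. The open box is on the floor beside the spool on its −y side. The gap between the open box and the spool is 130 mm.

The open box's nearest face is 130 mm from the spool's −y face.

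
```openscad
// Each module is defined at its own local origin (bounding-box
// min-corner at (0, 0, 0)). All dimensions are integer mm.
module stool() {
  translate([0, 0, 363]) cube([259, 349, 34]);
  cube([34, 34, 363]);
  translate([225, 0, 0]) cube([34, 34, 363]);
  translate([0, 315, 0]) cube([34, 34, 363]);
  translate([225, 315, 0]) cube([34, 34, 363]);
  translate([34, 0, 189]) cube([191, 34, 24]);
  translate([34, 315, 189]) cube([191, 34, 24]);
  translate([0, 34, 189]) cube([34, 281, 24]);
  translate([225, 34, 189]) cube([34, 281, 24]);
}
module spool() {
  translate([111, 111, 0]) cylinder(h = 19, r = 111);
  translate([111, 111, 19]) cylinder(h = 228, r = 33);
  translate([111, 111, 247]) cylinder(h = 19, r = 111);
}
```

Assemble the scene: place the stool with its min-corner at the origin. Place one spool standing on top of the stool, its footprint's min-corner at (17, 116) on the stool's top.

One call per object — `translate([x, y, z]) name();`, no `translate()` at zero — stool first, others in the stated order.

stool();
translate([17, 116, 397]) spool();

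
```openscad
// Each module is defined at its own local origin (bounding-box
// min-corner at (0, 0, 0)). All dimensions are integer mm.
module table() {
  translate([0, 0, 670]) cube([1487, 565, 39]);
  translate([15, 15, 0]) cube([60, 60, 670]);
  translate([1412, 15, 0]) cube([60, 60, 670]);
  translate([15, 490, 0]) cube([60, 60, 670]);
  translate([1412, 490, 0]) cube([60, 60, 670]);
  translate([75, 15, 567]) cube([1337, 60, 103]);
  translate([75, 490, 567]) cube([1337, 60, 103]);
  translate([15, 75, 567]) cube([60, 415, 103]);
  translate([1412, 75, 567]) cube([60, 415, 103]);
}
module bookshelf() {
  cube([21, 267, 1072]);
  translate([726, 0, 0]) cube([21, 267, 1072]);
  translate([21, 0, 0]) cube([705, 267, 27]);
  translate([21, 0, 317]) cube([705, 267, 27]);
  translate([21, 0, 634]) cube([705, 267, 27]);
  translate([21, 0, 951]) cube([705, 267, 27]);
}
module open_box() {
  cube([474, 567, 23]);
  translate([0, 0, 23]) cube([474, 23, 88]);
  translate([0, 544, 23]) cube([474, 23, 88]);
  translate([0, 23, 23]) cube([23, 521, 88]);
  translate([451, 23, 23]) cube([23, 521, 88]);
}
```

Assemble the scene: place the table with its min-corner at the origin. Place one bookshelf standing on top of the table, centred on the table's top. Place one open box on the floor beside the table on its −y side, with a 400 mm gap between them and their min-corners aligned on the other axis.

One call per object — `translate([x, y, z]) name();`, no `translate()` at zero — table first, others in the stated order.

table();
translate([370, 149, 709]) bookshelf();
translate([0, -967, 0]) open_box();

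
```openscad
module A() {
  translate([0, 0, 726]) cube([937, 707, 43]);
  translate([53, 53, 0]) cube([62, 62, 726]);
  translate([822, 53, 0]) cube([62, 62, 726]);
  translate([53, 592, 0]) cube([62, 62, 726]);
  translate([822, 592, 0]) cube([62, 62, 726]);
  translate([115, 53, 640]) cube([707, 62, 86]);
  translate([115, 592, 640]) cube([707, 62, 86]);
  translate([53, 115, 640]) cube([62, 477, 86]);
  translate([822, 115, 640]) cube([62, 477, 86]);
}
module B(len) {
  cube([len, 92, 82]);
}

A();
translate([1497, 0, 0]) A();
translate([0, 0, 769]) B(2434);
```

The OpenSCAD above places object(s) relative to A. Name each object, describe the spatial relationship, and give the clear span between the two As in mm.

A is a table. B is a beam. A beam spans the tops of two tables. The clear span between the two tables is 560 mm.

Second table starts at x = 1497; first ends at x = 937; clear span = 1497 − 937 = 560 mm.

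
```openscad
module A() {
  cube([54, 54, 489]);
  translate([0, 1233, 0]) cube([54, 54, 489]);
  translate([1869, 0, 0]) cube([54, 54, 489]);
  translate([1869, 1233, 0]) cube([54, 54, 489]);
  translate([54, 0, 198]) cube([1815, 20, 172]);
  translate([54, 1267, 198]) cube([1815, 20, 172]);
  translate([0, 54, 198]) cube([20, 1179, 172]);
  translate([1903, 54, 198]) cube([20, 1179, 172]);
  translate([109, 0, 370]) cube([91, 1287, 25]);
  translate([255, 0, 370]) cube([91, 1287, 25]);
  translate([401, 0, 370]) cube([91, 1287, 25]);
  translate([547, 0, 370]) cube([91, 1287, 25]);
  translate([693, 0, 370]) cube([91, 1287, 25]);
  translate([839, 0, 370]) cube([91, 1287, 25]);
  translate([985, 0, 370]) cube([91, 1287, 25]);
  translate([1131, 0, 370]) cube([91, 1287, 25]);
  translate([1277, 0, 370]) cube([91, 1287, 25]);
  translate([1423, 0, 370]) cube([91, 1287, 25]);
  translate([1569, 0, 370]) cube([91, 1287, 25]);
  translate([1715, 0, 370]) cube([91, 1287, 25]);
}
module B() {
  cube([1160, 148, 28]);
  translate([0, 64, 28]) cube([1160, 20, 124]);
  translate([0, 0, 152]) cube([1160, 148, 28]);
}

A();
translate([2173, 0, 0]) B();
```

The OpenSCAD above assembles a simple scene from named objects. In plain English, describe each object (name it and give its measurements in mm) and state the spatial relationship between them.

A is a bed frame 1923 mm long (x) by 1287 mm wide (y). Four 54×54 mm corner posts, 489 mm tall, at the corners of the footprint. Four rails of 20 mm thickness and 172 mm height run between adjacent posts with their undersides at z = 198 mm, their outer faces flush with the outside of the frame (the two x-running rails run between the posts' inner faces; the two y-running rails run between the posts' inner faces). 12 slats, each 91 mm wide (x) and 25 mm thick, lie across the top of the two x-running rails, running the full 1287 mm width of the frame in y; the slats are evenly spaced along x between the inner faces of the end posts with equal gaps (rounded down to the nearest mm) at the −x end and between each pair — any rounding remainder accumulates at the +x end.

B is an I-beam lying along x, 1160 mm long. Overall section height 180 mm. Two flanges 148 mm wide (y) and 28 mm thick, one on the floor and one at the top; a web 20 mm thick runs between them, centred on the flange width.

The I-beam is on the floor beside the bed frame on its +x side.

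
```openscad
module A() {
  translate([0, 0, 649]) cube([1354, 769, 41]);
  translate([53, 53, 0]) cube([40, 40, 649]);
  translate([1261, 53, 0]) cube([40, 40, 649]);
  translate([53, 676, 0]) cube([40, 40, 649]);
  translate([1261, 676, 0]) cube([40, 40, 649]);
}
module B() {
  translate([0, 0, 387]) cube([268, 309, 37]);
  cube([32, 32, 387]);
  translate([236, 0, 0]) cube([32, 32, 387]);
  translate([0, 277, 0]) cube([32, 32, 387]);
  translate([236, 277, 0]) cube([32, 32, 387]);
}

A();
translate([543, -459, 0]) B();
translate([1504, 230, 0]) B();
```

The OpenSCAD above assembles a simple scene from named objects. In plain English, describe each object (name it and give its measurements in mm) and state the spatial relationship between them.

A is a table with a 1354×769 mm rectangular top, 41 mm thick, top surface at z = 690 mm, supported by four 40×40 mm square legs, each inset 53 mm from the nearest pair of top edges, running from the floor.

B is a four-legged stool. The seat is a 268×309×37 mm slab whose top surface is at z = 424 mm; four square legs, each 32×32 mm in cross-section, run from the floor (z = 0) to the underside of the seat, each flush with a corner of the seat.

Two stools sit around the table at the −y, +x sides.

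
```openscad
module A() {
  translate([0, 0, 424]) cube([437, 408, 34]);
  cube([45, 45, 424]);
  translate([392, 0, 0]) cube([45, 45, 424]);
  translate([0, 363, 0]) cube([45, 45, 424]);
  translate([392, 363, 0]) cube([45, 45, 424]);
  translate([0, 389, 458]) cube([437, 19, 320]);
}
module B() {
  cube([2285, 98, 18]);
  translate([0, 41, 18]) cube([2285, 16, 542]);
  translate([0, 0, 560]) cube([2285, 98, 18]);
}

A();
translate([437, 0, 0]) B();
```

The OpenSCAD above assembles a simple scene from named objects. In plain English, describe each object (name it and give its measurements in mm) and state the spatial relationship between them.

A is a chair: 437×408 mm seat, 34 mm thick, top at z = 458 mm, on four 45 mm square corner legs flush with the seat edges. A 19 mm thick backrest slab spans the full seat width, extending 320 mm above the seat top, its back face flush with the seat's +y edge.

B is an I-beam lying along x, 2285 mm long. Overall section height 578 mm. Two flanges 98 mm wide (y) and 18 mm thick, one on the floor and one at the top; a web 16 mm thick runs between them, centred on the flange width.

The I-beam is against the chair's +x side, with their −y faces flush.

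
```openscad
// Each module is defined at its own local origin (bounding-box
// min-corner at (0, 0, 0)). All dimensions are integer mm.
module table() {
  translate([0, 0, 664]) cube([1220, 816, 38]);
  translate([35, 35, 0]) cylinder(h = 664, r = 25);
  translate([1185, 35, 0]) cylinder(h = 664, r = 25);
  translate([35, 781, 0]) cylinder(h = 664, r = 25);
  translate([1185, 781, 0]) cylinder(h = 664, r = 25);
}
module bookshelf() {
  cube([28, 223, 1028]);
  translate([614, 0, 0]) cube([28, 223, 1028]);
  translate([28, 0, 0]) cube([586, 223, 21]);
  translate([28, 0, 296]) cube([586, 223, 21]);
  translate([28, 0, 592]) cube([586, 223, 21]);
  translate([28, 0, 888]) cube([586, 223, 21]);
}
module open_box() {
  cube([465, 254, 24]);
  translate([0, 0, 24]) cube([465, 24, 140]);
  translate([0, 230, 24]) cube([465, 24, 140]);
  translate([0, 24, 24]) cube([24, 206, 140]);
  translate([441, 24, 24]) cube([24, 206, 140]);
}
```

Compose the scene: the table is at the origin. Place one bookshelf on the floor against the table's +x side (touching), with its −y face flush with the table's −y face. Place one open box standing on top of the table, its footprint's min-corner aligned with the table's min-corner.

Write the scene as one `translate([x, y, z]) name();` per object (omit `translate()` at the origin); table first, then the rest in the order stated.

table();
translate([1220, 0, 0]) bookshelf();
translate([0, 0, 702]) open_box();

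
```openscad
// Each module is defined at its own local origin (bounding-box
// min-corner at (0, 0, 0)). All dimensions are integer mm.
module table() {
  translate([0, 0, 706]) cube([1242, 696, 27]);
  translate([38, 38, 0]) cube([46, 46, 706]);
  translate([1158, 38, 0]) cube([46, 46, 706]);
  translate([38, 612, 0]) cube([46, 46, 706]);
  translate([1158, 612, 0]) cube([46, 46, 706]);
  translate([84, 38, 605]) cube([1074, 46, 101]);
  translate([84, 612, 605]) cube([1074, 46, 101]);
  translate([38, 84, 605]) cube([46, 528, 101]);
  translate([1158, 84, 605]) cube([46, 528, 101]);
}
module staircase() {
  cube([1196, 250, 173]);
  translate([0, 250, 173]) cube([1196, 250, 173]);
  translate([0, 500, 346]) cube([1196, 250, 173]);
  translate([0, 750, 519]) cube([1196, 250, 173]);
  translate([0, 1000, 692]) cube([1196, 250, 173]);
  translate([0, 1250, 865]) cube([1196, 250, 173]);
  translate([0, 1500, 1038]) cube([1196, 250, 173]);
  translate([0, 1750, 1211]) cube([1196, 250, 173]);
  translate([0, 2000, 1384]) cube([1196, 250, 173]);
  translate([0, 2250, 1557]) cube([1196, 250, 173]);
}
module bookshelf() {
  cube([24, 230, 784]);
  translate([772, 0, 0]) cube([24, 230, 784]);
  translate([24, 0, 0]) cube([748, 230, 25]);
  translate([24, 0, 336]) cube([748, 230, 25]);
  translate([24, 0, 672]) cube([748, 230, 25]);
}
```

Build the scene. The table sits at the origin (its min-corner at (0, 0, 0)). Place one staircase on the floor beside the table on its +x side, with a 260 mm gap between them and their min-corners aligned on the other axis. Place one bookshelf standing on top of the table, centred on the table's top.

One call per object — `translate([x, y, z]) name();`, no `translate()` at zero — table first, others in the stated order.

table();
translate([1502, 0, 0]) staircase();
translate([223, 233, 733]) bookshelf();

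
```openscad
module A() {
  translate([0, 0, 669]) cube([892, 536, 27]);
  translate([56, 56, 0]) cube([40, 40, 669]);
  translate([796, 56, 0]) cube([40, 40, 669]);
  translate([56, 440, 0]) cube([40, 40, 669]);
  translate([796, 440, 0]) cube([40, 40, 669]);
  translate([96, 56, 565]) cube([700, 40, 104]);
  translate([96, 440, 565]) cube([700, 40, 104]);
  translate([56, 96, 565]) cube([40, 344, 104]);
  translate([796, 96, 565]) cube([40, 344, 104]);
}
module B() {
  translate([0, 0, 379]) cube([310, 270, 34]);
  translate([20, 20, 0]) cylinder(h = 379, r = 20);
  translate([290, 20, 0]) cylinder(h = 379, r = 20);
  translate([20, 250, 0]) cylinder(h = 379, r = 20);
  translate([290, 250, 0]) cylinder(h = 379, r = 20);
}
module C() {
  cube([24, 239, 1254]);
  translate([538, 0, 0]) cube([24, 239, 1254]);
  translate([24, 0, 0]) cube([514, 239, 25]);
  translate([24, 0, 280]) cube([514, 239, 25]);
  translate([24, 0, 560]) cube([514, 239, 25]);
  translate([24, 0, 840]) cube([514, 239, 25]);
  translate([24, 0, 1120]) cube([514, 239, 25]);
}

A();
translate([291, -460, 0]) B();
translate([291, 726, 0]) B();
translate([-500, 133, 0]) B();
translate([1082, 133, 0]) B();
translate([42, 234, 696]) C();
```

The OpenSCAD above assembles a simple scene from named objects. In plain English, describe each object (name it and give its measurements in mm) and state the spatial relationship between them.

A is a table with a 892×536 mm rectangular top, 27 mm thick, top surface at z = 696 mm, supported by four 40×40 mm square legs, each inset 56 mm from the nearest pair of top edges, running from the floor. Four apron rails, 40 mm thick and 104 mm tall, run between adjacent legs with their top edges flush with the underside of the top and their outer faces flush with the legs' outer faces.

B is a four-legged stool. The seat is 310×270 mm, 34 mm thick, top at z = 413 mm. It stands on four round legs, each 40 mm in diameter, from z = 0 to the seat underside, each leg's axis is inset half a diameter from the nearest pair of seat edges (so the leg's bounding box is flush with the corner).

C is an open bookshelf. Two side panels, each 24 mm thick, 239 mm deep and 1254 mm tall, stand 562 mm apart (outside-to-outside). Between them sit 5 shelves, each 25 mm thick and 239 mm deep, spanning the full gap between the sides. The bottom shelf rests on the floor (its underside at z = 0) and the clear gap between one shelf's top and the next shelf's underside is 255 mm.

Four stools sit around the table at the −y, +y, −x, +x sides. The bookshelf is on top of the table.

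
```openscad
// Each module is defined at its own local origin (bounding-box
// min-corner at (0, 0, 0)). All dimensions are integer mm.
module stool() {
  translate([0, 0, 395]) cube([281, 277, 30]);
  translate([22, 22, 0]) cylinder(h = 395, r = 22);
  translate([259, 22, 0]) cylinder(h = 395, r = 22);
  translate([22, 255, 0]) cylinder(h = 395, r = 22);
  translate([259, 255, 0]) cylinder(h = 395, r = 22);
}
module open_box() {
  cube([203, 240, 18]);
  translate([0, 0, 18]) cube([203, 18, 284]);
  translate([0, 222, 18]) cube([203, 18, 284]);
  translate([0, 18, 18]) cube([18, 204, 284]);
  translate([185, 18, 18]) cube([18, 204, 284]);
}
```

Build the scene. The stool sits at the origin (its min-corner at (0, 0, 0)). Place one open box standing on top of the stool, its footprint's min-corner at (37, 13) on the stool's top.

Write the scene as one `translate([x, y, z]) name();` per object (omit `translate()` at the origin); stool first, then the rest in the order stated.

stool();
translate([37, 13, 425]) open_box();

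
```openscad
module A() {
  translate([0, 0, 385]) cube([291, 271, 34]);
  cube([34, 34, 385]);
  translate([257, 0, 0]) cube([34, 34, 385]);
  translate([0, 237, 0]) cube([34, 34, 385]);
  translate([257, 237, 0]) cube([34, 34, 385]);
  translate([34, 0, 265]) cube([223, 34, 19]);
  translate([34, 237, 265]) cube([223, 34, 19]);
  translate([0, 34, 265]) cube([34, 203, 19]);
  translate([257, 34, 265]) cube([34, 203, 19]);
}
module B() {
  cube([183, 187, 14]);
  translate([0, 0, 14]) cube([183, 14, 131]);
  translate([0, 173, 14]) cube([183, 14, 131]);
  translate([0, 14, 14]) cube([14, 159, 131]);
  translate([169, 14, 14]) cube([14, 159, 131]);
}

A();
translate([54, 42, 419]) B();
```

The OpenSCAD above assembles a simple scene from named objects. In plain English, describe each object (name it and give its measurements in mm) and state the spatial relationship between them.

A is a four-legged stool. The seat is a 291×271×34 mm slab whose top surface is at z = 419 mm; four square legs, each 34×34 mm in cross-section, run from the floor (z = 0) to the underside of the seat, each flush with a corner of the seat. Four stretchers, 34 mm wide and 19 mm tall, connect adjacent legs with their undersides at z = 265 mm, each running between the inner faces of the legs it joins and aligned with the legs' outer faces on the other axis.

B is an open-topped rectangular box: outside dimensions 183×187×145 mm, with a uniform wall and base thickness of 14 mm. The base is a full 183×187 slab on the floor; four walls sit on top of the base. The front and back walls (the −y and +y sides) span the full width; the two side walls fit between them.

The open box is on top of the stool, centred.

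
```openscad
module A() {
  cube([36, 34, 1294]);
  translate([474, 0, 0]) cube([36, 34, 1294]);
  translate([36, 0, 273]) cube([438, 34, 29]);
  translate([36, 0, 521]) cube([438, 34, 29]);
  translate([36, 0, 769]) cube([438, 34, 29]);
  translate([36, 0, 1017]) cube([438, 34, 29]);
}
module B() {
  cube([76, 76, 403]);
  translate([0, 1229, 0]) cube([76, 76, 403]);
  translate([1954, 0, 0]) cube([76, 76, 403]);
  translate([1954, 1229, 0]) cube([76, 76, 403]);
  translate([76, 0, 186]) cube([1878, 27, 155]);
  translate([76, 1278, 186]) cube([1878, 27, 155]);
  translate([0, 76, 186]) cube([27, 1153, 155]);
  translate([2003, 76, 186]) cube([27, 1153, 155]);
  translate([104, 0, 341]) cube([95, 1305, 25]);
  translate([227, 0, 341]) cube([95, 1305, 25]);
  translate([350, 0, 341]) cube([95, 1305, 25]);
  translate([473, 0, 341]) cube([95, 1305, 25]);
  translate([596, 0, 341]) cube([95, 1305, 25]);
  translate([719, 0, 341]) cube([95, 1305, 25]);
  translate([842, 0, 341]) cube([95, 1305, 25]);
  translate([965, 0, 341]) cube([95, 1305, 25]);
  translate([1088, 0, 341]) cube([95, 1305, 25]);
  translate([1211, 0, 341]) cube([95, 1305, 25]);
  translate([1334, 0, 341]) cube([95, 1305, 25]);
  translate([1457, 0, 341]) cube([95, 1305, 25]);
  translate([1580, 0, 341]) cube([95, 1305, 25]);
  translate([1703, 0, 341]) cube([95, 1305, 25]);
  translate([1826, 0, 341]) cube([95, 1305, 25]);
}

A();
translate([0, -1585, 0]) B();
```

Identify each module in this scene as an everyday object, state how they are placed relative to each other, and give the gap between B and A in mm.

The bed frame's nearest face is 280 mm from the ladder's −y face.

A is a ladder. B is a bed frame. The bed frame is on the floor beside the ladder on its −y side. The gap between the bed frame and the ladder is 280 mm.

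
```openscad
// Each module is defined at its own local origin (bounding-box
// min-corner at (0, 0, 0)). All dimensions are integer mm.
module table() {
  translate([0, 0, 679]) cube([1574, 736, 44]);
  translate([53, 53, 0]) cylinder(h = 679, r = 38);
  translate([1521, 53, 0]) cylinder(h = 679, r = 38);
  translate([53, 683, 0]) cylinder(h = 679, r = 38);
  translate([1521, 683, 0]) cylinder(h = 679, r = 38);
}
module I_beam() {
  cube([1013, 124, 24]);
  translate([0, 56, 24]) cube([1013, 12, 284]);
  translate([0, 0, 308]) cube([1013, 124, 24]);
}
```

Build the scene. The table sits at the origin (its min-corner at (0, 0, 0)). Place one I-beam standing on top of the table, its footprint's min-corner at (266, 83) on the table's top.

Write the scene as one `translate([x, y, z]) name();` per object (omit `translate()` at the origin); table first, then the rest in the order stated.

table();
translate([266, 83, 723]) I_beam();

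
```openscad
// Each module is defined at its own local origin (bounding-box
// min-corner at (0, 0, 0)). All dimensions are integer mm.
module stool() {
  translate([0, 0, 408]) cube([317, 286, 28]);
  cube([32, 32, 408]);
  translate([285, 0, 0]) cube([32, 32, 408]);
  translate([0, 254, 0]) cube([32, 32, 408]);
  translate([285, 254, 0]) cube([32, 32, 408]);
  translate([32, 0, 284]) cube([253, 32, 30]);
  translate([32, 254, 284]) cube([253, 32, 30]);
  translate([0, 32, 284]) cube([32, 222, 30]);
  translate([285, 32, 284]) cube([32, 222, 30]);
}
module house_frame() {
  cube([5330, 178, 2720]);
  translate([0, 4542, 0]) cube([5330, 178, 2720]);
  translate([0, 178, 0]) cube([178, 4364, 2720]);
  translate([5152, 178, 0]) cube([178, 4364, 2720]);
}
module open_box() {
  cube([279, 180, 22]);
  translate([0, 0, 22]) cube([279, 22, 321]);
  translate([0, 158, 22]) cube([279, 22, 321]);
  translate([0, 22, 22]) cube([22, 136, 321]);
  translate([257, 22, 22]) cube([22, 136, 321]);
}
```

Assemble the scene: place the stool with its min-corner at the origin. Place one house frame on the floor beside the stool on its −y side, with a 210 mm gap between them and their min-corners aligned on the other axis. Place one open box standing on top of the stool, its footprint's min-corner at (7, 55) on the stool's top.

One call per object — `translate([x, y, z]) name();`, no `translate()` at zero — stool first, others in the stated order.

stool();
translate([0, -4930, 0]) house_frame();
translate([7, 55, 436]) open_box();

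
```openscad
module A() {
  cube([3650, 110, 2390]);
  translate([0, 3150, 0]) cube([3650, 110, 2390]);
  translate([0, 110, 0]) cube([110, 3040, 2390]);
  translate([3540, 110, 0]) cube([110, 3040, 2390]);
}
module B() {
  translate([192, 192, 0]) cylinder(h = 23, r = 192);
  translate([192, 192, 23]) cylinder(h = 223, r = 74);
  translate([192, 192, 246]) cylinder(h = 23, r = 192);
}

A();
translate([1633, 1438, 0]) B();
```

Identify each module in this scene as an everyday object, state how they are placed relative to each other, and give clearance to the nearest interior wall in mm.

Clearances: x = 1523, y = 1328; minimum 1328 mm.

A is a house frame. B is a spool. The spool sits inside the house frame, centred. The clearance to the nearest interior wall is 1328 mm.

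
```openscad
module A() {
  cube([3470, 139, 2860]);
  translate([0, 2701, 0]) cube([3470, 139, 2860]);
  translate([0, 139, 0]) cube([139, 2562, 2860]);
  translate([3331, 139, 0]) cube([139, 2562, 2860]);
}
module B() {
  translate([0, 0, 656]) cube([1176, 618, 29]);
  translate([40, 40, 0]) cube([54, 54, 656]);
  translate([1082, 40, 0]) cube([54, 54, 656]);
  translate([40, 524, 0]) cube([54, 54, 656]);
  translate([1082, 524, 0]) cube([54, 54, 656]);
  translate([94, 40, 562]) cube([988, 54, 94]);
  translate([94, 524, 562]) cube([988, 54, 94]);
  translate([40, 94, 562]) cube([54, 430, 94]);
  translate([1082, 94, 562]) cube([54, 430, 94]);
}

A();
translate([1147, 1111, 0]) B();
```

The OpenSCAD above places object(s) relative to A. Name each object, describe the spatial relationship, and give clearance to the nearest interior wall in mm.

A is a house frame. B is a table. The table sits inside the house frame, centred. The clearance to the nearest interior wall is 972 mm.

Clearances: x = 1008, y = 972; minimum 972 mm.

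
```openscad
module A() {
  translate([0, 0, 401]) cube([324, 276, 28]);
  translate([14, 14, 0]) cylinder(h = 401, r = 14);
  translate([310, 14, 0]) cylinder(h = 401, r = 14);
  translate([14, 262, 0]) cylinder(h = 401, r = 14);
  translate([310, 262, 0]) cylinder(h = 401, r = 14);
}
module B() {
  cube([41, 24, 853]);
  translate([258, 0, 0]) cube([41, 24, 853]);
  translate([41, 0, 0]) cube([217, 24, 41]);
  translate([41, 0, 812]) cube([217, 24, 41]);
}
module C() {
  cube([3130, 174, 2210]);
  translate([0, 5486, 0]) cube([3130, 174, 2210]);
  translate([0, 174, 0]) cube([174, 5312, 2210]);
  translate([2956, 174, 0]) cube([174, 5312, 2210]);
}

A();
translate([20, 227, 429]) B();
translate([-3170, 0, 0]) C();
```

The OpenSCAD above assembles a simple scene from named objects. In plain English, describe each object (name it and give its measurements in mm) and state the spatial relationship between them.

A is a four-legged stool. The seat is 324×276 mm, 28 mm thick, top at z = 429 mm. It stands on four round legs, each 28 mm in diameter, from z = 0 to the seat underside, each leg's axis is inset half a diameter from the nearest pair of seat edges (so the leg's bounding box is flush with the corner).

B is a picture frame with a 217×771 mm rectangular opening (x by z) and a uniform 41 mm border on every side. Frame depth is 24 mm along y. It is built from two vertical stiles running the full outside height and two horizontal rails spanning the gap between the stiles.

C is the wall frame of a small rectangular building: four walls, each 2210 mm tall and 174 mm thick, enclosing a footprint 3130 mm (x) by 5660 mm (y) outside-to-outside, with no floor or roof. The front and back walls (the −y and +y sides) span the full width; the two side walls fit between them.

The picture frame is on top of the stool. The house frame is on the floor beside the stool on its −x side.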